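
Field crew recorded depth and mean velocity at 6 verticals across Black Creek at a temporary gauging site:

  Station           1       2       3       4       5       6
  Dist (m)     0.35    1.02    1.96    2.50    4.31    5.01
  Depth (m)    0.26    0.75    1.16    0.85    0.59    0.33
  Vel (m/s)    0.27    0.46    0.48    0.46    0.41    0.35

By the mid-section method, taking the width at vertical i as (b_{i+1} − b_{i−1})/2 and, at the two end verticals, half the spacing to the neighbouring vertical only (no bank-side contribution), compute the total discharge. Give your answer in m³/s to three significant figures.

w_1 = (1.02 − 0.35)/2 = 0.335 m; q_1 = 0.27 × 0.26 × 0.335 = 0.02352 m³/s
w_2 = (1.96 − 0.35)/2 = 0.805 m; q_2 = 0.46 × 0.75 × 0.805 = 0.2777 m³/s
w_3 = (2.50 − 1.02)/2 = 0.74 m; q_3 = 0.48 × 1.16 × 0.74 = 0.4120 m³/s
w_4 = (4.31 − 1.96)/2 = 1.175 m; q_4 = 0.46 × 0.85 × 1.175 = 0.4594 m³/s
w_5 = (5.01 − 2.50)/2 = 1.255 m; q_5 = 0.41 × 0.59 × 1.255 = 0.3036 m³/s
w_6 = (5.01 − 4.31)/2 = 0.35 m; q_6 = 0.35 × 0.33 × 0.35 = 0.04043 m³/s
Q = Σ qᵢ = 1.517 m³/s

1.52 m³/s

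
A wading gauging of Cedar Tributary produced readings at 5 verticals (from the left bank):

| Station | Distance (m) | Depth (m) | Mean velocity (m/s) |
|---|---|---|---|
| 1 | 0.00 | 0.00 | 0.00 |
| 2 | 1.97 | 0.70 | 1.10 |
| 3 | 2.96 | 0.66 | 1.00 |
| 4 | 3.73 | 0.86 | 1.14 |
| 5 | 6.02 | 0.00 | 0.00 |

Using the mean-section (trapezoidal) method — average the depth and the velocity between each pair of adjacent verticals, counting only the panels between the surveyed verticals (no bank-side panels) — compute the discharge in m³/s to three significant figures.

Panel 1-2: Δb = 1.97 m, d̄ = (0.00+0.70)/2 = 0.35, v̄ = (0.00+1.10)/2 = 0.55 → q = 1.97×0.35×0.55 = 0.3792 m³/s
Panel 2-3: Δb = 0.99 m, d̄ = (0.70+0.66)/2 = 0.68, v̄ = (1.10+1.00)/2 = 1.05 → q = 0.99×0.68×1.05 = 0.7069 m³/s
Panel 3-4: Δb = 0.77 m, d̄ = (0.66+0.86)/2 = 0.76, v̄ = (1.00+1.14)/2 = 1.07 → q = 0.77×0.76×1.07 = 0.6262 m³/s
Panel 4-5: Δb = 2.29 m, d̄ = (0.86+0.00)/2 = 0.43, v̄ = (1.14+0.00)/2 = 0.57 → q = 2.29×0.43×0.57 = 0.5613 m³/s
Q = Σ q = 2.274 m³/s

2.27 m³/s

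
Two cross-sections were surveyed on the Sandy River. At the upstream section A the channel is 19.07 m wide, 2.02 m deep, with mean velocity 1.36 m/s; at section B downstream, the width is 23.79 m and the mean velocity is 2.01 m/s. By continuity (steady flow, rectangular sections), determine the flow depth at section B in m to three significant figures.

1.10 m

Q = A₁V₁ = (19.07×2.02) × 1.36 = 52.39 m³/s
d₂ = Q/(b₂ V₂) = 52.39/(23.79×2.01) = 1.096 m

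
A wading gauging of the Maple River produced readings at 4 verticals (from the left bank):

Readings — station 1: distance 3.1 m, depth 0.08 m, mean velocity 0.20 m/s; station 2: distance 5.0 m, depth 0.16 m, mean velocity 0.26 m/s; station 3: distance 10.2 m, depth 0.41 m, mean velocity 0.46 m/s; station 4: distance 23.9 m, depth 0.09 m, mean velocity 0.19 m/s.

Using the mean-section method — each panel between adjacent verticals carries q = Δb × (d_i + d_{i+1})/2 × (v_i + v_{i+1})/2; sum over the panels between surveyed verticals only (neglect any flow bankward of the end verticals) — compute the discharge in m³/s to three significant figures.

1.70 m³/s

Panel 1-2: Δb = 1.9 m, d̄ = (0.08+0.16)/2 = 0.12, v̄ = (0.20+0.26)/2 = 0.23 → q = 1.9×0.12×0.23 = 0.05244 m³/s
Panel 2-3: Δb = 5.2 m, d̄ = (0.16+0.41)/2 = 0.285, v̄ = (0.26+0.46)/2 = 0.36 → q = 5.2×0.285×0.36 = 0.5335 m³/s
Panel 3-4: Δb = 13.7 m, d̄ = (0.41+0.09)/2 = 0.25, v̄ = (0.46+0.19)/2 = 0.325 → q = 13.7×0.25×0.325 = 1.113 m³/s
Q = Σ q = 1.699 m³/s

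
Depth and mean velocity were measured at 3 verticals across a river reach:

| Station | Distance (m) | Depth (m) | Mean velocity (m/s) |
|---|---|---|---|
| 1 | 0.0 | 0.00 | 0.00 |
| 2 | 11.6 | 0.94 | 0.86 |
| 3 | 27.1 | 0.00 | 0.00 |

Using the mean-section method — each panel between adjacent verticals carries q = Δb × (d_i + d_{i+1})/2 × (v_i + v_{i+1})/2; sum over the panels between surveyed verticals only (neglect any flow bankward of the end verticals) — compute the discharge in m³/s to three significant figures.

Panel 1-2: Δb = 11.6 m, d̄ = (0.00+0.94)/2 = 0.47, v̄ = (0.00+0.86)/2 = 0.43 → q = 11.6×0.47×0.43 = 2.344 m³/s
Panel 2-3: Δb = 15.5 m, d̄ = (0.94+0.00)/2 = 0.47, v̄ = (0.86+0.00)/2 = 0.43 → q = 15.5×0.47×0.43 = 3.133 m³/s
Q = Σ q = 5.477 m³/s

5.48 m³/s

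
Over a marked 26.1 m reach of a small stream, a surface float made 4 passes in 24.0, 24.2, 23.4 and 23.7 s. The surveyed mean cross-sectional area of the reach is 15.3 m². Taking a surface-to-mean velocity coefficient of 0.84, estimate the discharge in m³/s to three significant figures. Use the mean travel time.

14.1 m³/s

t̄ = (24.0 + 24.2 + 23.4 + 23.7) / 4 = 23.825 s
v_surface = L / t̄ = 26.1 / 23.825 = 1.095 m/s
v_mean = 0.84 × 1.095 = 0.9202 m/s
Q = A × v_mean = 15.3 × 0.9202 = 14.08 m³/s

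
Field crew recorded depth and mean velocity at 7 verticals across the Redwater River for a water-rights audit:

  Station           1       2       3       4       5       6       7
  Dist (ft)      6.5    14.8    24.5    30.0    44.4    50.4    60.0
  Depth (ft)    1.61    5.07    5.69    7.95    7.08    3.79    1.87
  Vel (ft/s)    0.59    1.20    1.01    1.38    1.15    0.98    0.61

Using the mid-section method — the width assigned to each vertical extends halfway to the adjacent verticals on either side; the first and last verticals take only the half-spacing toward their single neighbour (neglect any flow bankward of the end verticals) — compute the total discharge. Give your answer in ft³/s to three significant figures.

329 ft³/s

w_1 = (14.8 − 6.5)/2 = 4.15 ft; q_1 = 0.59 × 1.61 × 4.15 = 3.942 ft³/s
w_2 = (24.5 − 6.5)/2 = 9 ft; q_2 = 1.20 × 5.07 × 9 = 54.76 ft³/s
w_3 = (30.0 − 14.8)/2 = 7.6 ft; q_3 = 1.01 × 5.69 × 7.6 = 43.68 ft³/s
w_4 = (44.4 − 24.5)/2 = 9.95 ft; q_4 = 1.38 × 7.95 × 9.95 = 109.2 ft³/s
w_5 = (50.4 − 30.0)/2 = 10.2 ft; q_5 = 1.15 × 7.08 × 10.2 = 83.05 ft³/s
w_6 = (60.0 − 44.4)/2 = 7.8 ft; q_6 = 0.98 × 3.79 × 7.8 = 28.97 ft³/s
w_7 = (60.0 − 50.4)/2 = 4.8 ft; q_7 = 0.61 × 1.87 × 4.8 = 5.475 ft³/s
Q = Σ qᵢ = 329.0 ft³/s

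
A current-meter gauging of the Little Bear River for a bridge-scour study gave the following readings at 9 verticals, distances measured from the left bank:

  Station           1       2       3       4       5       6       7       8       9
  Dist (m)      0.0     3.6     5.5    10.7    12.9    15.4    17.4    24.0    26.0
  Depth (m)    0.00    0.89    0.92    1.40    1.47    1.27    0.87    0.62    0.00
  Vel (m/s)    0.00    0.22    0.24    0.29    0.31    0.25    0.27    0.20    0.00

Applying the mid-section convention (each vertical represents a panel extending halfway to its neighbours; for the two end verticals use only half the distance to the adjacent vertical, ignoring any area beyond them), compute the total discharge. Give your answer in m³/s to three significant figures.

w_2 = (5.5 − 0.0)/2 = 2.75 m; q_2 = 0.22 × 0.89 × 2.75 = 0.5385 m³/s
w_3 = (10.7 − 3.6)/2 = 3.55 m; q_3 = 0.24 × 0.92 × 3.55 = 0.7838 m³/s
w_4 = (12.9 − 5.5)/2 = 3.7 m; q_4 = 0.29 × 1.40 × 3.7 = 1.502 m³/s
w_5 = (15.4 − 10.7)/2 = 2.35 m; q_5 = 0.31 × 1.47 × 2.35 = 1.071 m³/s
w_6 = (17.4 − 12.9)/2 = 2.25 m; q_6 = 0.25 × 1.27 × 2.25 = 0.7144 m³/s
w_7 = (24.0 − 15.4)/2 = 4.3 m; q_7 = 0.27 × 0.87 × 4.3 = 1.010 m³/s
w_8 = (26.0 − 17.4)/2 = 4.3 m; q_8 = 0.20 × 0.62 × 4.3 = 0.5332 m³/s
Stations 1, 9 contribute zero (depth or velocity is 0).
Q = Σ qᵢ = 6.153 m³/s

6.15 m³/s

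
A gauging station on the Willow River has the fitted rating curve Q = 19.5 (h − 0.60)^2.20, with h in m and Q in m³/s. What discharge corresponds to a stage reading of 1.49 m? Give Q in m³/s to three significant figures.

15.1 m³/s

Q = 19.5 × (1.49 − 0.60)^2.20 = 19.5 × 0.89^2.20 = 15.09 m³/s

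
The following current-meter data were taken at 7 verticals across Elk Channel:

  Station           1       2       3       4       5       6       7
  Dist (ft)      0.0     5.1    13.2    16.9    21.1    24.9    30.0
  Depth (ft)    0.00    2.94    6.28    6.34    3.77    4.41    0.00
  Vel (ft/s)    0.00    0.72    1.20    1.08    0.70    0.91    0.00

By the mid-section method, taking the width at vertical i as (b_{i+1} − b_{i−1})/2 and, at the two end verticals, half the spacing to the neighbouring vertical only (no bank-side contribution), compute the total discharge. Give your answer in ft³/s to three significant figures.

w_2 = (13.2 − 0.0)/2 = 6.6 ft; q_2 = 0.72 × 2.94 × 6.6 = 13.97 ft³/s
w_3 = (16.9 − 5.1)/2 = 5.9 ft; q_3 = 1.20 × 6.28 × 5.9 = 44.46 ft³/s
w_4 = (21.1 − 13.2)/2 = 3.95 ft; q_4 = 1.08 × 6.34 × 3.95 = 27.05 ft³/s
w_5 = (24.9 − 16.9)/2 = 4 ft; q_5 = 0.70 × 3.77 × 4 = 10.56 ft³/s
w_6 = (30.0 − 21.1)/2 = 4.45 ft; q_6 = 0.91 × 4.41 × 4.45 = 17.86 ft³/s
Stations 1, 7 contribute zero (depth or velocity is 0).
Q = Σ qᵢ = 113.9 ft³/s

114 ft³/s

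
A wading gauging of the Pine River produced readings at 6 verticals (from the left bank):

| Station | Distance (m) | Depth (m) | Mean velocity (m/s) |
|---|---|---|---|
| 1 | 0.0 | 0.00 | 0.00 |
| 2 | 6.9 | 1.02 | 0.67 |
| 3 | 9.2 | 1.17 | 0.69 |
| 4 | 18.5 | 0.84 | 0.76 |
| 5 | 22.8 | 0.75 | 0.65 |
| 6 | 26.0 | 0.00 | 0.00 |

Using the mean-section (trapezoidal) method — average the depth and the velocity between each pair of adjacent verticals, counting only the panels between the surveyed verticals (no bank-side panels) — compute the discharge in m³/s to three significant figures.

Panel 1-2: Δb = 6.9 m, d̄ = (0.00+1.02)/2 = 0.51, v̄ = (0.00+0.67)/2 = 0.335 → q = 6.9×0.51×0.335 = 1.179 m³/s
Panel 2-3: Δb = 2.3 m, d̄ = (1.02+1.17)/2 = 1.095, v̄ = (0.67+0.69)/2 = 0.68 → q = 2.3×1.095×0.68 = 1.713 m³/s
Panel 3-4: Δb = 9.3 m, d̄ = (1.17+0.84)/2 = 1.005, v̄ = (0.69+0.76)/2 = 0.725 → q = 9.3×1.005×0.725 = 6.776 m³/s
Panel 4-5: Δb = 4.3 m, d̄ = (0.84+0.75)/2 = 0.795, v̄ = (0.76+0.65)/2 = 0.705 → q = 4.3×0.795×0.705 = 2.410 m³/s
Panel 5-6: Δb = 3.2 m, d̄ = (0.75+0.00)/2 = 0.375, v̄ = (0.65+0.00)/2 = 0.325 → q = 3.2×0.375×0.325 = 0.3900 m³/s
Q = Σ q = 12.47 m³/s

12.5 m³/s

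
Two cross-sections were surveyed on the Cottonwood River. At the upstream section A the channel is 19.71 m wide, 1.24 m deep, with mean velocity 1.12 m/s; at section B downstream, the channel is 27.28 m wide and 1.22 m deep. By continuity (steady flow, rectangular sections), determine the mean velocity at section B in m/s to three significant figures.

Q = A₁V₁ = (19.71×1.24) × 1.12 = 27.37 m³/s
A₂ = 27.28 × 1.22 = 33.28 m²
V₂ = Q/A₂ = 27.37/33.28 = 0.8225 m/s

0.822 m/s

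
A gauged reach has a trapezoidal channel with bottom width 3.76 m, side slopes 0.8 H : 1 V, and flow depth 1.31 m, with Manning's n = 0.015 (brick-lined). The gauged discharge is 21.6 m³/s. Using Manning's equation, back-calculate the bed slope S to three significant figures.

A = (b + z·y)·y = (3.76 + 0.8×1.31)×1.31 = 6.298 m²
P = b + 2y√(1+z²) = 3.76 + 2×1.31×√(1+0.8²) = 7.115 m
R = A/P = 6.298/7.115 = 0.8852 m
S = (Q·n / (1·A·R^(2/3)))² = (21.6×0.015 / (1×6.298×0.9219))² = 0.003113

0.00311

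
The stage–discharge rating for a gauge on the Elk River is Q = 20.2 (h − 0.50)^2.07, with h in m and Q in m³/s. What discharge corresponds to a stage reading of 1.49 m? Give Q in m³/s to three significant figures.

19.8 m³/s

Q = 20.2 × (1.49 − 0.50)^2.07 = 20.2 × 0.99^2.07 = 19.78 m³/s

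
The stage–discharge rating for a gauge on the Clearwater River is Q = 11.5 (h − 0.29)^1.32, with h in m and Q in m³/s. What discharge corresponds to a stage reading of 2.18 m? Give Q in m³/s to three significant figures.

Q = 11.5 × (2.18 − 0.29)^1.32 = 11.5 × 1.89^1.32 = 26.65 m³/s

26.6 m³/s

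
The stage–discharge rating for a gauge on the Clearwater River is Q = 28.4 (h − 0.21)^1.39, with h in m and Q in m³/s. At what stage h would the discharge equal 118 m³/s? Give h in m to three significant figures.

3.00 m

h − h₀ = (Q/C)^(1/b) = (118/28.4)^(1/1.39) = 2.786 m
h = 0.21 + 2.786 = 2.996 m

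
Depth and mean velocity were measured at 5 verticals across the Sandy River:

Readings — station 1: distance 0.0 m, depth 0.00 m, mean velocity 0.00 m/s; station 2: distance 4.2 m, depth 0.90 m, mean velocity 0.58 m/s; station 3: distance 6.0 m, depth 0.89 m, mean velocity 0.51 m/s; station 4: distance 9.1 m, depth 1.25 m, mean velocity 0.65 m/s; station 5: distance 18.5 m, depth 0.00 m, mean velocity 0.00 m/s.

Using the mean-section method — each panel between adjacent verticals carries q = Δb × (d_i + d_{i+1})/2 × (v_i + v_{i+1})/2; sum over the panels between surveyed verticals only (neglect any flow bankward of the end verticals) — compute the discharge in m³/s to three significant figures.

Panel 1-2: Δb = 4.2 m, d̄ = (0.00+0.90)/2 = 0.45, v̄ = (0.00+0.58)/2 = 0.29 → q = 4.2×0.45×0.29 = 0.5481 m³/s
Panel 2-3: Δb = 1.8 m, d̄ = (0.90+0.89)/2 = 0.895, v̄ = (0.58+0.51)/2 = 0.545 → q = 1.8×0.895×0.545 = 0.8780 m³/s
Panel 3-4: Δb = 3.1 m, d̄ = (0.89+1.25)/2 = 1.07, v̄ = (0.51+0.65)/2 = 0.58 → q = 3.1×1.07×0.58 = 1.924 m³/s
Panel 4-5: Δb = 9.4 m, d̄ = (1.25+0.00)/2 = 0.625, v̄ = (0.65+0.00)/2 = 0.325 → q = 9.4×0.625×0.325 = 1.909 m³/s
Q = Σ q = 5.259 m³/s

5.26 m³/s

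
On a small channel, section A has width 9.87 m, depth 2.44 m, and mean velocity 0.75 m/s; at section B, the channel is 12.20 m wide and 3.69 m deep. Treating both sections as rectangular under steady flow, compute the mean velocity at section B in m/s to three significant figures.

Q = A₁V₁ = (9.87×2.44) × 0.75 = 18.06 m³/s
A₂ = 12.20 × 3.69 = 45.02 m²
V₂ = Q/A₂ = 18.06/45.02 = 0.4012 m/s

0.401 m/s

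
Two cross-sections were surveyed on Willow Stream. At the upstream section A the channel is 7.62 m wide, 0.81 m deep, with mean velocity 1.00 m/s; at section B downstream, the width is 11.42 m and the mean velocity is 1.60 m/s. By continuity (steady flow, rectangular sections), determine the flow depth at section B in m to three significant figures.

0.338 m

Q = A₁V₁ = (7.62×0.81) × 1.00 = 6.172 m³/s
d₂ = Q/(b₂ V₂) = 6.172/(11.42×1.60) = 0.3378 m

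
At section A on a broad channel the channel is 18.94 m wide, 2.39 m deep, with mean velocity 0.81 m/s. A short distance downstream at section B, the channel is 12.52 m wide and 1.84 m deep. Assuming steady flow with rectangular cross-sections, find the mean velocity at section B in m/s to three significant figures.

1.59 m/s

Q = A₁V₁ = (18.94×2.39) × 0.81 = 36.67 m³/s
A₂ = 12.52 × 1.84 = 23.04 m²
V₂ = Q/A₂ = 36.67/23.04 = 1.592 m/s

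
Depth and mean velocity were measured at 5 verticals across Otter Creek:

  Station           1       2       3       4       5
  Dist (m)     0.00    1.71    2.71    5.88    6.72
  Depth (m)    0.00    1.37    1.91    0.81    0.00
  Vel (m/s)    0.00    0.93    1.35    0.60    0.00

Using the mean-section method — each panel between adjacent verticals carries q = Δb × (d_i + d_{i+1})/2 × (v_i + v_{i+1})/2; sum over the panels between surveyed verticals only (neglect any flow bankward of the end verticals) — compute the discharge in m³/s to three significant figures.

6.72 m³/s

Panel 1-2: Δb = 1.71 m, d̄ = (0.00+1.37)/2 = 0.685, v̄ = (0.00+0.93)/2 = 0.465 → q = 1.71×0.685×0.465 = 0.5447 m³/s
Panel 2-3: Δb = 1 m, d̄ = (1.37+1.91)/2 = 1.64, v̄ = (0.93+1.35)/2 = 1.14 → q = 1×1.64×1.14 = 1.870 m³/s
Panel 3-4: Δb = 3.17 m, d̄ = (1.91+0.81)/2 = 1.36, v̄ = (1.35+0.60)/2 = 0.975 → q = 3.17×1.36×0.975 = 4.203 m³/s
Panel 4-5: Δb = 0.84 m, d̄ = (0.81+0.00)/2 = 0.405, v̄ = (0.60+0.00)/2 = 0.3 → q = 0.84×0.405×0.3 = 0.1021 m³/s
Q = Σ q = 6.720 m³/s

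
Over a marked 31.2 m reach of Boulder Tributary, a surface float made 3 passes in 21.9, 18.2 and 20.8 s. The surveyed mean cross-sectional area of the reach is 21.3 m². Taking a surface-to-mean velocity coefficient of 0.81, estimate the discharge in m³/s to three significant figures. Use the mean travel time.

t̄ = (21.9 + 18.2 + 20.8) / 3 = 20.3 s
v_surface = L / t̄ = 31.2 / 20.3 = 1.537 m/s
v_mean = 0.81 × 1.537 = 1.245 m/s
Q = A × v_mean = 21.3 × 1.245 = 26.52 m³/s

26.5 m³/s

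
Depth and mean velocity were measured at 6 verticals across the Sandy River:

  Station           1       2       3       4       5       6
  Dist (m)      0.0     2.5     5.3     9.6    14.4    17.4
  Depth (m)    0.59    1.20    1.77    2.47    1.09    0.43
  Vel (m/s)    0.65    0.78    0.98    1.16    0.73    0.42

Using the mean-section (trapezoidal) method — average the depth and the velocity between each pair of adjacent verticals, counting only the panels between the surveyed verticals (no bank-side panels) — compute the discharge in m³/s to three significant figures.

Panel 1-2: Δb = 2.5 m, d̄ = (0.59+1.20)/2 = 0.895, v̄ = (0.65+0.78)/2 = 0.715 → q = 2.5×0.895×0.715 = 1.600 m³/s
Panel 2-3: Δb = 2.8 m, d̄ = (1.20+1.77)/2 = 1.485, v̄ = (0.78+0.98)/2 = 0.88 → q = 2.8×1.485×0.88 = 3.659 m³/s
Panel 3-4: Δb = 4.3 m, d̄ = (1.77+2.47)/2 = 2.12, v̄ = (0.98+1.16)/2 = 1.07 → q = 4.3×2.12×1.07 = 9.754 m³/s
Panel 4-5: Δb = 4.8 m, d̄ = (2.47+1.09)/2 = 1.78, v̄ = (1.16+0.73)/2 = 0.945 → q = 4.8×1.78×0.945 = 8.074 m³/s
Panel 5-6: Δb = 3 m, d̄ = (1.09+0.43)/2 = 0.76, v̄ = (0.73+0.42)/2 = 0.575 → q = 3×0.76×0.575 = 1.311 m³/s
Q = Σ q = 24.40 m³/s

24.4 m³/s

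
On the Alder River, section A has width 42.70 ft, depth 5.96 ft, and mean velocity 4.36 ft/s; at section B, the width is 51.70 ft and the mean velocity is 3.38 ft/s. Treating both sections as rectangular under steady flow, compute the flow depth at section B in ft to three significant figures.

6.35 ft

Q = A₁V₁ = (42.70×5.96) × 4.36 = 1110 ft³/s
d₂ = Q/(b₂ V₂) = 1110/(51.70×3.38) = 6.350 ft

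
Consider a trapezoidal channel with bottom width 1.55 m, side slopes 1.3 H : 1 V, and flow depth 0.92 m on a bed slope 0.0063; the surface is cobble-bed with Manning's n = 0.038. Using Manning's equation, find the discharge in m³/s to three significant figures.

3.56 m³/s

A = (b + z·y)·y = (1.55 + 1.3×0.92)×0.92 = 2.526 m²
P = b + 2y√(1+z²) = 1.55 + 2×0.92×√(1+1.3²) = 4.568 m
R = A/P = 2.526/4.568 = 0.5531 m
Q = (1/n)·A·R^(2/3)·S^(1/2) = (1/0.038) × 2.526 × 0.5531^(2/3) × 0.0063^(1/2) = 3.555 m³/s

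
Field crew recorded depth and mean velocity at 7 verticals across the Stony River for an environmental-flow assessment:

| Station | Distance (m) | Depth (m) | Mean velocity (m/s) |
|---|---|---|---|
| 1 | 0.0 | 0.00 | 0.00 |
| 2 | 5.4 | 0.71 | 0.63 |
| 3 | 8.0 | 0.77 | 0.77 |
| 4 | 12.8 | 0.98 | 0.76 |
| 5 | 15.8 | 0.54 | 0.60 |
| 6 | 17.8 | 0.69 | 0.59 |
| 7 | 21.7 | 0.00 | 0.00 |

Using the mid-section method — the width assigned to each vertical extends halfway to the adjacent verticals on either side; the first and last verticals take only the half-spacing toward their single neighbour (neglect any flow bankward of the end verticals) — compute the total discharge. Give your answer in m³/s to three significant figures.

8.90 m³/s

w_2 = (8.0 − 0.0)/2 = 4 m; q_2 = 0.63 × 0.71 × 4 = 1.789 m³/s
w_3 = (12.8 − 5.4)/2 = 3.7 m; q_3 = 0.77 × 0.77 × 3.7 = 2.194 m³/s
w_4 = (15.8 − 8.0)/2 = 3.9 m; q_4 = 0.76 × 0.98 × 3.9 = 2.905 m³/s
w_5 = (17.8 − 12.8)/2 = 2.5 m; q_5 = 0.60 × 0.54 × 2.5 = 0.8100 m³/s
w_6 = (21.7 − 15.8)/2 = 2.95 m; q_6 = 0.59 × 0.69 × 2.95 = 1.201 m³/s
Stations 1, 7 contribute zero (depth or velocity is 0).
Q = Σ qᵢ = 8.899 m³/s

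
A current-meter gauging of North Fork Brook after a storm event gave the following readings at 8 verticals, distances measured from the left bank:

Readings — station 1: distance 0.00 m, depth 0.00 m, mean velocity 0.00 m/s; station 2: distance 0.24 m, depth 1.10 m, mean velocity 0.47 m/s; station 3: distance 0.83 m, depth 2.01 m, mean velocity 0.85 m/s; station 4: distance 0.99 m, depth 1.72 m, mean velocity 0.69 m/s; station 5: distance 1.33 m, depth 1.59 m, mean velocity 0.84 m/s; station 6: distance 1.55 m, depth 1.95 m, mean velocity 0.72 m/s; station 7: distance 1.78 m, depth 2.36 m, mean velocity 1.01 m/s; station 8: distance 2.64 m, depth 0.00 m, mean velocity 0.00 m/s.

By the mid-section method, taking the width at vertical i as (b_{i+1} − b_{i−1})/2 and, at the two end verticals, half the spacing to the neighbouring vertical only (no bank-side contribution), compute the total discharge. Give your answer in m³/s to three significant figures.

3.14 m³/s

w_2 = (0.83 − 0.00)/2 = 0.415 m; q_2 = 0.47 × 1.10 × 0.415 = 0.2146 m³/s
w_3 = (0.99 − 0.24)/2 = 0.375 m; q_3 = 0.85 × 2.01 × 0.375 = 0.6407 m³/s
w_4 = (1.33 − 0.83)/2 = 0.25 m; q_4 = 0.69 × 1.72 × 0.25 = 0.2967 m³/s
w_5 = (1.55 − 0.99)/2 = 0.28 m; q_5 = 0.84 × 1.59 × 0.28 = 0.3740 m³/s
w_6 = (1.78 − 1.33)/2 = 0.225 m; q_6 = 0.72 × 1.95 × 0.225 = 0.3159 m³/s
w_7 = (2.64 − 1.55)/2 = 0.545 m; q_7 = 1.01 × 2.36 × 0.545 = 1.299 m³/s
Stations 1, 8 contribute zero (depth or velocity is 0).
Q = Σ qᵢ = 3.141 m³/s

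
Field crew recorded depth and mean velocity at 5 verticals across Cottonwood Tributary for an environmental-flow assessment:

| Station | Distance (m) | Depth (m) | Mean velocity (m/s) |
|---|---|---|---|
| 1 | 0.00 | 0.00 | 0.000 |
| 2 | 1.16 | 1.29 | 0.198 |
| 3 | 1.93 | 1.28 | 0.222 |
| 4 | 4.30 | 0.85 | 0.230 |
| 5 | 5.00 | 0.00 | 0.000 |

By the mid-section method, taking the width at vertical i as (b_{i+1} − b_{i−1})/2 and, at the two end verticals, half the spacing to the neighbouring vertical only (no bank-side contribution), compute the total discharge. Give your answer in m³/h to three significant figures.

3570 m³/h

w_2 = (1.93 − 0.00)/2 = 0.965 m; q_2 = 0.198 × 1.29 × 0.965 = 0.2465 m³/s
w_3 = (4.30 − 1.16)/2 = 1.57 m; q_3 = 0.222 × 1.28 × 1.57 = 0.4461 m³/s
w_4 = (5.00 − 1.93)/2 = 1.535 m; q_4 = 0.230 × 0.85 × 1.535 = 0.3001 m³/s
Stations 1, 5 contribute zero (depth or velocity is 0).
Q = Σ qᵢ = 0.9927 m³/s
= 0.9927 × 3600 = 3574 m³/h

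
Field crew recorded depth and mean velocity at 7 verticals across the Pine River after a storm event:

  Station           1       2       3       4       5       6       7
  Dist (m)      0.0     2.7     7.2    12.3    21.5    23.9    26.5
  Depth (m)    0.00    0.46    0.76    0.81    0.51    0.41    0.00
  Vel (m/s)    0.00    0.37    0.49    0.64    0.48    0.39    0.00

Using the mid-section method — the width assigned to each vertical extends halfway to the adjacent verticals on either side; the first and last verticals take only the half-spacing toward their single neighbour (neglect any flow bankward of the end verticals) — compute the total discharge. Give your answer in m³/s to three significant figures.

7.93 m³/s

w_2 = (7.2 − 0.0)/2 = 3.6 m; q_2 = 0.37 × 0.46 × 3.6 = 0.6127 m³/s
w_3 = (12.3 − 2.7)/2 = 4.8 m; q_3 = 0.49 × 0.76 × 4.8 = 1.788 m³/s
w_4 = (21.5 − 7.2)/2 = 7.15 m; q_4 = 0.64 × 0.81 × 7.15 = 3.707 m³/s
w_5 = (23.9 − 12.3)/2 = 5.8 m; q_5 = 0.48 × 0.51 × 5.8 = 1.420 m³/s
w_6 = (26.5 − 21.5)/2 = 2.5 m; q_6 = 0.39 × 0.41 × 2.5 = 0.3998 m³/s
Stations 1, 7 contribute zero (depth or velocity is 0).
Q = Σ qᵢ = 7.926 m³/s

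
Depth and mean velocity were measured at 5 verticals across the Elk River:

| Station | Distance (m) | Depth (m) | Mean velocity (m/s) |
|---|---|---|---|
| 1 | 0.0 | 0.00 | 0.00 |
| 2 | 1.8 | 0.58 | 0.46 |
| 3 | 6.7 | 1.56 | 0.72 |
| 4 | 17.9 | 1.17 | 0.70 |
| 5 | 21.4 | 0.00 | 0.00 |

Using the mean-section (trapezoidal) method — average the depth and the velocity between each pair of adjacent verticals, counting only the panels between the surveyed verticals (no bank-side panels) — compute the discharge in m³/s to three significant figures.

14.8 m³/s

Panel 1-2: Δb = 1.8 m, d̄ = (0.00+0.58)/2 = 0.29, v̄ = (0.00+0.46)/2 = 0.23 → q = 1.8×0.29×0.23 = 0.1201 m³/s
Panel 2-3: Δb = 4.9 m, d̄ = (0.58+1.56)/2 = 1.07, v̄ = (0.46+0.72)/2 = 0.59 → q = 4.9×1.07×0.59 = 3.093 m³/s
Panel 3-4: Δb = 11.2 m, d̄ = (1.56+1.17)/2 = 1.365, v̄ = (0.72+0.70)/2 = 0.71 → q = 11.2×1.365×0.71 = 10.85 m³/s
Panel 4-5: Δb = 3.5 m, d̄ = (1.17+0.00)/2 = 0.585, v̄ = (0.70+0.00)/2 = 0.35 → q = 3.5×0.585×0.35 = 0.7166 m³/s
Q = Σ q = 14.78 m³/s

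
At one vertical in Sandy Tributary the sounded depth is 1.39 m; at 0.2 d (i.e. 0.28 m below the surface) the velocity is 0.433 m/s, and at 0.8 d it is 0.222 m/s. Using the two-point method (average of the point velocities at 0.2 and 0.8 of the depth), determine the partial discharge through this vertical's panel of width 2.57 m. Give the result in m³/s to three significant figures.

1.17 m³/s

v̄ = (0.433 + 0.222) / 2 = 0.3275 m/s
q = v̄ × d × w = 0.3275 × 1.39 × 2.57 = 1.170 m³/s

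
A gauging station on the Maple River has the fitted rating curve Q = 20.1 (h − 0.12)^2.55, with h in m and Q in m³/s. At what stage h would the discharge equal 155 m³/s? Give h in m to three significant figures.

h − h₀ = (Q/C)^(1/b) = (155/20.1)^(1/2.55) = 2.228 m
h = 0.12 + 2.228 = 2.348 m

2.35 m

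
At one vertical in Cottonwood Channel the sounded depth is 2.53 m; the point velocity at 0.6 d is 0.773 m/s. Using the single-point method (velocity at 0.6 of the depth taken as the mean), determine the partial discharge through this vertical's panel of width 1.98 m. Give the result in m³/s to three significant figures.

v̄ = v₀.₆ = 0.773 m/s
q = v̄ × d × w = 0.7730 × 2.53 × 1.98 = 3.872 m³/s

3.87 m³/s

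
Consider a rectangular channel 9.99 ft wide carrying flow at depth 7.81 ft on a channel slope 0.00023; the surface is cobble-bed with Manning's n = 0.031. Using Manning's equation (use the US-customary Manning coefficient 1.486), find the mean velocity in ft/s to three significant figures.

A = b·y = 9.99 × 7.81 = 78.02 ft²
P = b + 2y = 9.99 + 2×7.81 = 25.61 ft
R = A/P = 78.02/25.61 = 3.047 ft
Q = (1.486/n)·A·R^(2/3)·S^(1/2) = (1.486/0.031) × 78.02 × 3.047^(2/3) × 0.00023^(1/2) = 119.2 ft³/s
V = Q/A = 119.2/78.02 = 1.528 ft/s

1.53 ft/s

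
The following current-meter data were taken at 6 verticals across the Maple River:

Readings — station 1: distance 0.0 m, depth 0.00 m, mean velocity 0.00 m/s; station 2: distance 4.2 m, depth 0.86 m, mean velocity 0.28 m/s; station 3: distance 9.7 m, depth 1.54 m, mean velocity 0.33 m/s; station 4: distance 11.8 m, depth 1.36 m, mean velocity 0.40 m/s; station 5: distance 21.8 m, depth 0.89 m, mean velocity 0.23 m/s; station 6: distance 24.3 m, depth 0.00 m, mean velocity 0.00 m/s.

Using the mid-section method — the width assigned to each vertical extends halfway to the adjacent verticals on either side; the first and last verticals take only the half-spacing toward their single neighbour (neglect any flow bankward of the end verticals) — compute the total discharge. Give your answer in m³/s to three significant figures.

7.67 m³/s

w_2 = (9.7 − 0.0)/2 = 4.85 m; q_2 = 0.28 × 0.86 × 4.85 = 1.168 m³/s
w_3 = (11.8 − 4.2)/2 = 3.8 m; q_3 = 0.33 × 1.54 × 3.8 = 1.931 m³/s
w_4 = (21.8 − 9.7)/2 = 6.05 m; q_4 = 0.40 × 1.36 × 6.05 = 3.291 m³/s
w_5 = (24.3 − 11.8)/2 = 6.25 m; q_5 = 0.23 × 0.89 × 6.25 = 1.279 m³/s
Stations 1, 6 contribute zero (depth or velocity is 0).
Q = Σ qᵢ = 7.670 m³/s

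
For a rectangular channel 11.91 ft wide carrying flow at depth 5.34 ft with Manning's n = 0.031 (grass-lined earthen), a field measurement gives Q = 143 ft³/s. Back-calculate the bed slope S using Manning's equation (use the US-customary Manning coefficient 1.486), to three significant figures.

A = b·y = 11.91 × 5.34 = 63.60 ft²
P = b + 2y = 11.91 + 2×5.34 = 22.59 ft
R = A/P = 63.60/22.59 = 2.815 ft
S = (Q·n / (1.486·A·R^(2/3)))² = (143×0.031 / (1.486×63.60×1.994))² = 0.0005534

0.000553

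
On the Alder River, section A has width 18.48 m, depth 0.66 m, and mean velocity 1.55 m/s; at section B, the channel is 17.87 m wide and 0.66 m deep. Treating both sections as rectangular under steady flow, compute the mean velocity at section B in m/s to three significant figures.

1.60 m/s

Q = A₁V₁ = (18.48×0.66) × 1.55 = 18.91 m³/s
A₂ = 17.87 × 0.66 = 11.79 m²
V₂ = Q/A₂ = 18.91/11.79 = 1.603 m/s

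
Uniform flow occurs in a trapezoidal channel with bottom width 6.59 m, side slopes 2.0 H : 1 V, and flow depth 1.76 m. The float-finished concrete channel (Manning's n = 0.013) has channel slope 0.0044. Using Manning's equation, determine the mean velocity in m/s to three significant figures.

A = (b + z·y)·y = (6.59 + 2.0×1.76)×1.76 = 17.79 m²
P = b + 2y√(1+z²) = 6.59 + 2×1.76×√(1+2.0²) = 14.46 m
R = A/P = 17.79/14.46 = 1.230 m
Q = (1/n)·A·R^(2/3)·S^(1/2) = (1/0.013) × 17.79 × 1.230^(2/3) × 0.0044^(1/2) = 104.3 m³/s
V = Q/A = 104.3/17.79 = 5.859 m/s

5.86 m/s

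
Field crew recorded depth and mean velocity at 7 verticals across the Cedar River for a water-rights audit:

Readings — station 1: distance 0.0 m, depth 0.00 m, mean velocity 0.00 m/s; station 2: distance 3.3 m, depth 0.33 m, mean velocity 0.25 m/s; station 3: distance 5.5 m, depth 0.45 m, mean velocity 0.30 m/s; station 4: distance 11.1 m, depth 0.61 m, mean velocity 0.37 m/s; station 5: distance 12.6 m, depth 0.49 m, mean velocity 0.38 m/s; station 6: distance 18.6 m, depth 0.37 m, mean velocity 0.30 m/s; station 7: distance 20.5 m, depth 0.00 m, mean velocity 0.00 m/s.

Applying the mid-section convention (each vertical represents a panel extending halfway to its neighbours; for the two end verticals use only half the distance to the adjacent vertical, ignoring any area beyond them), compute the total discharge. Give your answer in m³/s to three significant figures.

w_2 = (5.5 − 0.0)/2 = 2.75 m; q_2 = 0.25 × 0.33 × 2.75 = 0.2269 m³/s
w_3 = (11.1 − 3.3)/2 = 3.9 m; q_3 = 0.30 × 0.45 × 3.9 = 0.5265 m³/s
w_4 = (12.6 − 5.5)/2 = 3.55 m; q_4 = 0.37 × 0.61 × 3.55 = 0.8012 m³/s
w_5 = (18.6 − 11.1)/2 = 3.75 m; q_5 = 0.38 × 0.49 × 3.75 = 0.6983 m³/s
w_6 = (20.5 − 12.6)/2 = 3.95 m; q_6 = 0.30 × 0.37 × 3.95 = 0.4385 m³/s
Stations 1, 7 contribute zero (depth or velocity is 0).
Q = Σ qᵢ = 2.691 m³/s

2.69 m³/s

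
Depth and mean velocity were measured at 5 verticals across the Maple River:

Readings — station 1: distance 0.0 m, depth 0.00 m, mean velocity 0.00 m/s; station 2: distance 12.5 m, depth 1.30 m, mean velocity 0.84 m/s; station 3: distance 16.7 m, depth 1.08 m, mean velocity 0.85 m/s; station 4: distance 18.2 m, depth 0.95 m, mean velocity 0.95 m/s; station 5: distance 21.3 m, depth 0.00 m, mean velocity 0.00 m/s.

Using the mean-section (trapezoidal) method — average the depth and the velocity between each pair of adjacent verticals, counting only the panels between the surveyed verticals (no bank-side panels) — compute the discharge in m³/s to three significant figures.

9.71 m³/s

Panel 1-2: Δb = 12.5 m, d̄ = (0.00+1.30)/2 = 0.65, v̄ = (0.00+0.84)/2 = 0.42 → q = 12.5×0.65×0.42 = 3.413 m³/s
Panel 2-3: Δb = 4.2 m, d̄ = (1.30+1.08)/2 = 1.19, v̄ = (0.84+0.85)/2 = 0.845 → q = 4.2×1.19×0.845 = 4.223 m³/s
Panel 3-4: Δb = 1.5 m, d̄ = (1.08+0.95)/2 = 1.015, v̄ = (0.85+0.95)/2 = 0.9 → q = 1.5×1.015×0.9 = 1.370 m³/s
Panel 4-5: Δb = 3.1 m, d̄ = (0.95+0.00)/2 = 0.475, v̄ = (0.95+0.00)/2 = 0.475 → q = 3.1×0.475×0.475 = 0.6994 m³/s
Q = Σ q = 9.705 m³/s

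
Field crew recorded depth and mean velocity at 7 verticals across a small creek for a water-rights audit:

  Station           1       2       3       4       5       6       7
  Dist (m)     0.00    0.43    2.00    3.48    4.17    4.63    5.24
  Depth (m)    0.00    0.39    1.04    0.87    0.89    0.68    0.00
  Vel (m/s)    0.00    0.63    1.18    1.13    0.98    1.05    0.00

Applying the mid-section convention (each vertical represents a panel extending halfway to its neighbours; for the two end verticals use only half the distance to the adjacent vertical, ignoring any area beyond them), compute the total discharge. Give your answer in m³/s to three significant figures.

4.07 m³/s

w_2 = (2.00 − 0.00)/2 = 1 m; q_2 = 0.63 × 0.39 × 1 = 0.2457 m³/s
w_3 = (3.48 − 0.43)/2 = 1.525 m; q_3 = 1.18 × 1.04 × 1.525 = 1.871 m³/s
w_4 = (4.17 − 2.00)/2 = 1.085 m; q_4 = 1.13 × 0.87 × 1.085 = 1.067 m³/s
w_5 = (4.63 − 3.48)/2 = 0.575 m; q_5 = 0.98 × 0.89 × 0.575 = 0.5015 m³/s
w_6 = (5.24 − 4.17)/2 = 0.535 m; q_6 = 1.05 × 0.68 × 0.535 = 0.3820 m³/s
Stations 1, 7 contribute zero (depth or velocity is 0).
Q = Σ qᵢ = 4.067 m³/s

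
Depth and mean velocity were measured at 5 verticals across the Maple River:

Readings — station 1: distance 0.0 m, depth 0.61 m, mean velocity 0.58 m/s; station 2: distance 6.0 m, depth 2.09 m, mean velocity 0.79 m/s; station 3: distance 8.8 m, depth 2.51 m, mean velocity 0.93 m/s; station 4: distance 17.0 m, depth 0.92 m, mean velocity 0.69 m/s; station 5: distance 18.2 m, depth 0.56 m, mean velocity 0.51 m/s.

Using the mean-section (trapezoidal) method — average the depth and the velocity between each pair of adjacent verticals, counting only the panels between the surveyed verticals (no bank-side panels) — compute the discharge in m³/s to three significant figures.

Panel 1-2: Δb = 6 m, d̄ = (0.61+2.09)/2 = 1.35, v̄ = (0.58+0.79)/2 = 0.685 → q = 6×1.35×0.685 = 5.549 m³/s
Panel 2-3: Δb = 2.8 m, d̄ = (2.09+2.51)/2 = 2.3, v̄ = (0.79+0.93)/2 = 0.86 → q = 2.8×2.3×0.86 = 5.538 m³/s
Panel 3-4: Δb = 8.2 m, d̄ = (2.51+0.92)/2 = 1.715, v̄ = (0.93+0.69)/2 = 0.81 → q = 8.2×1.715×0.81 = 11.39 m³/s
Panel 4-5: Δb = 1.2 m, d̄ = (0.92+0.56)/2 = 0.74, v̄ = (0.69+0.51)/2 = 0.6 → q = 1.2×0.74×0.6 = 0.5328 m³/s
Q = Σ q = 23.01 m³/s

23.0 m³/s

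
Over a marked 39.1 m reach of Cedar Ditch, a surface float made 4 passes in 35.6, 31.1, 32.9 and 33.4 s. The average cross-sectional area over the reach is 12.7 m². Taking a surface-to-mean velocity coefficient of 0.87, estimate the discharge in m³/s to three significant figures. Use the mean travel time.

t̄ = (35.6 + 31.1 + 32.9 + 33.4) / 4 = 33.25 s
v_surface = L / t̄ = 39.1 / 33.25 = 1.176 m/s
v_mean = 0.87 × 1.176 = 1.023 m/s
Q = A × v_mean = 12.7 × 1.023 = 12.99 m³/s

13.0 m³/s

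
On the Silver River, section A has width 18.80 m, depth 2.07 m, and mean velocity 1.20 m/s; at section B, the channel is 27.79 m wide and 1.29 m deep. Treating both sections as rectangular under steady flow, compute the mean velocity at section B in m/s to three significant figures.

1.30 m/s

Q = A₁V₁ = (18.80×2.07) × 1.20 = 46.70 m³/s
A₂ = 27.79 × 1.29 = 35.85 m²
V₂ = Q/A₂ = 46.70/35.85 = 1.303 m/s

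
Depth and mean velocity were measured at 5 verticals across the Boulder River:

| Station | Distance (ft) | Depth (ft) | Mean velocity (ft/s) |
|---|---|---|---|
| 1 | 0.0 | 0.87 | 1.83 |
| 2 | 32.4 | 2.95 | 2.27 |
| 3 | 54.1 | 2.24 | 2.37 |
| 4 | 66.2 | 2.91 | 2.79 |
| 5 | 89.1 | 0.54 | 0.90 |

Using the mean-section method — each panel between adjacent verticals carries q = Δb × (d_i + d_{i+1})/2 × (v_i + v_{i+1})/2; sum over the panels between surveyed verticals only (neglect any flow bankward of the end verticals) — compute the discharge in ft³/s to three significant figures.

Panel 1-2: Δb = 32.4 ft, d̄ = (0.87+2.95)/2 = 1.91, v̄ = (1.83+2.27)/2 = 2.05 → q = 32.4×1.91×2.05 = 126.9 ft³/s
Panel 2-3: Δb = 21.7 ft, d̄ = (2.95+2.24)/2 = 2.595, v̄ = (2.27+2.37)/2 = 2.32 → q = 21.7×2.595×2.32 = 130.6 ft³/s
Panel 3-4: Δb = 12.1 ft, d̄ = (2.24+2.91)/2 = 2.575, v̄ = (2.37+2.79)/2 = 2.58 → q = 12.1×2.575×2.58 = 80.39 ft³/s
Panel 4-5: Δb = 22.9 ft, d̄ = (2.91+0.54)/2 = 1.725, v̄ = (2.79+0.90)/2 = 1.845 → q = 22.9×1.725×1.845 = 72.88 ft³/s
Q = Σ q = 410.8 ft³/s

411 ft³/s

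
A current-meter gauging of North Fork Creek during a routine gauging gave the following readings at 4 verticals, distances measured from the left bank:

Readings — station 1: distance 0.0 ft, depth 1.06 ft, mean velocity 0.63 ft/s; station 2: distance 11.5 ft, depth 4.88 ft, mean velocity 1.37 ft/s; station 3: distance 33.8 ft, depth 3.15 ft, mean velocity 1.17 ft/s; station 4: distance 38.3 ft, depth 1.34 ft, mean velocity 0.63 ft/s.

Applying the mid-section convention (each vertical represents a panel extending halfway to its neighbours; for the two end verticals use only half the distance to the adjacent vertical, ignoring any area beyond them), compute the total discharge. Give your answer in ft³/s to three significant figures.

w_1 = (11.5 − 0.0)/2 = 5.75 ft; q_1 = 0.63 × 1.06 × 5.75 = 3.840 ft³/s
w_2 = (33.8 − 0.0)/2 = 16.9 ft; q_2 = 1.37 × 4.88 × 16.9 = 113.0 ft³/s
w_3 = (38.3 − 11.5)/2 = 13.4 ft; q_3 = 1.17 × 3.15 × 13.4 = 49.39 ft³/s
w_4 = (38.3 − 33.8)/2 = 2.25 ft; q_4 = 0.63 × 1.34 × 2.25 = 1.899 ft³/s
Q = Σ qᵢ = 168.1 ft³/s

168 ft³/s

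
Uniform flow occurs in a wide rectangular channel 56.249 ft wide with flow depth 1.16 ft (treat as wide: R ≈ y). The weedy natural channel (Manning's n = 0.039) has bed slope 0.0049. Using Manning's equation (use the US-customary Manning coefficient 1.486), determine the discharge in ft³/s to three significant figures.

192 ft³/s

A = b·y = 56.249 × 1.16 = 65.25 ft²
Wide channel: R ≈ y = 1.16 ft
Q = (1.486/n)·A·R^(2/3)·S^(1/2) = (1.486/0.039) × 65.25 × 1.160^(2/3) × 0.0049^(1/2) = 192.1 ft³/s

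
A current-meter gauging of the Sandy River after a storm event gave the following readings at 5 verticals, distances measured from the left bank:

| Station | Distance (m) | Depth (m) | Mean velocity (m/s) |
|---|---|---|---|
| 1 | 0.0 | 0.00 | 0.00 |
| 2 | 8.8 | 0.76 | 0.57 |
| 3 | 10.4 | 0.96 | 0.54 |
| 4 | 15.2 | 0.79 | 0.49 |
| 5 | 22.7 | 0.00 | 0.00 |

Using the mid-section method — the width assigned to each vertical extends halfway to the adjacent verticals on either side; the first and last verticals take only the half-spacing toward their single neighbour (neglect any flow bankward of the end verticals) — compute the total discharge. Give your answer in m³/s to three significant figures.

w_2 = (10.4 − 0.0)/2 = 5.2 m; q_2 = 0.57 × 0.76 × 5.2 = 2.253 m³/s
w_3 = (15.2 − 8.8)/2 = 3.2 m; q_3 = 0.54 × 0.96 × 3.2 = 1.659 m³/s
w_4 = (22.7 − 10.4)/2 = 6.15 m; q_4 = 0.49 × 0.79 × 6.15 = 2.381 m³/s
Stations 1, 5 contribute zero (depth or velocity is 0).
Q = Σ qᵢ = 6.292 m³/s

6.29 m³/s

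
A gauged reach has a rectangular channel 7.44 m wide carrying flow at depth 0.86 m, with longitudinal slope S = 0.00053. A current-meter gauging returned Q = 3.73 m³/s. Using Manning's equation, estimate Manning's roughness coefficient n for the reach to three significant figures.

A = b·y = 7.44 × 0.86 = 6.398 m²
P = b + 2y = 7.44 + 2×0.86 = 9.160 m
R = A/P = 6.398/9.160 = 0.6985 m
n = (1/Q)·A·R^(2/3)·S^(1/2) = (1/3.73) × 6.398 × 0.7873 × 0.02302 = 0.03109

0.0311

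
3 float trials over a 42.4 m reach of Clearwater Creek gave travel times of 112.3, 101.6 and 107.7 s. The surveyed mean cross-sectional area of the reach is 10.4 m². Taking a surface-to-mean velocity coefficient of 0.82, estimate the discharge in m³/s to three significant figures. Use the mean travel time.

3.37 m³/s

t̄ = (112.3 + 101.6 + 107.7) / 3 = 107.2 s
v_surface = L / t̄ = 42.4 / 107.2 = 0.3955 m/s
v_mean = 0.82 × 0.3955 = 0.3243 m/s
Q = A × v_mean = 10.4 × 0.3243 = 3.373 m³/s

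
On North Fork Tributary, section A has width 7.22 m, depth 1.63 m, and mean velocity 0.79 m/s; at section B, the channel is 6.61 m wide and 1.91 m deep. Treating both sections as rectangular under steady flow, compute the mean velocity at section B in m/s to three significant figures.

Q = A₁V₁ = (7.22×1.63) × 0.79 = 9.297 m³/s
A₂ = 6.61 × 1.91 = 12.63 m²
V₂ = Q/A₂ = 9.297/12.63 = 0.7364 m/s

0.736 m/s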